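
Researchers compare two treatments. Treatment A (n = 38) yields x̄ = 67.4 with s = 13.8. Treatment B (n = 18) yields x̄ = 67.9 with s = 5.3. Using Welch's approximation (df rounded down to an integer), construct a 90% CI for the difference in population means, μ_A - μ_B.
(-4.79, 3.79)

Difference: x̄₁ - x̄₂ = -0.50
SE = √(s₁²/n₁ + s₂²/n₂) = √(13.8²/38 + 5.3²/18) = 2.5636
df = 52.54 → 52 (Welch–Satterthwaite, rounded down)
t* = 1.675

CI: -0.50 ± 1.675 · 2.5636 = -0.50 ± 4.29 = (-4.79, 3.79)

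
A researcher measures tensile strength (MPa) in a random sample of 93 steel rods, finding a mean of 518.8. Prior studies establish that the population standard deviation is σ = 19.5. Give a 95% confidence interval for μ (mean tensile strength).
(514.84, 522.76)

z-interval (σ known):
z* = 1.960 for 95% confidence

Margin of error = z* · σ/√n = 1.960 · 19.5/√93 = 3.96

CI: (518.8 - 3.96, 518.8 + 3.96) = (514.84, 522.76)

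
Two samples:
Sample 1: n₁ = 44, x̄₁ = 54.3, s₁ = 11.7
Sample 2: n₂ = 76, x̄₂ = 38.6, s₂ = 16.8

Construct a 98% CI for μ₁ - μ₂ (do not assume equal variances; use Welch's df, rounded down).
(9.53, 21.87)

Difference: x̄₁ - x̄₂ = 15.70
SE = √(s₁²/n₁ + s₂²/n₂) = √(11.7²/44 + 16.8²/76) = 2.6124
df = 113.89 → 113 (Welch–Satterthwaite, rounded down)
t* = 2.360

CI: 15.70 ± 2.360 · 2.6124 = 15.70 ± 6.17 = (9.53, 21.87)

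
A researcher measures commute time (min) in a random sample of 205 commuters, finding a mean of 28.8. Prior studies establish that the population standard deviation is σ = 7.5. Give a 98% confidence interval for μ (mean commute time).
(27.58, 30.02)

z-interval (σ known):
z* = 2.326 for 98% confidence

Margin of error = z* · σ/√n = 2.326 · 7.5/√205 = 1.22

CI: (28.8 - 1.22, 28.8 + 1.22) = (27.58, 30.02)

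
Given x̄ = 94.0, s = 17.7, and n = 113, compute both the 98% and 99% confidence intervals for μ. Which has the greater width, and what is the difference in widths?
99% CI is wider by 0.86

df = 112
98% CI: t* = 2.360, (90.07, 97.93), width = 2 · t* · s/√n = 7.86
99% CI: t* = 2.620, (89.64, 98.36), width = 2 · t* · s/√n = 8.72

The 99% CI is wider by 8.72 - 7.86 = 0.86.
Higher confidence requires a wider interval.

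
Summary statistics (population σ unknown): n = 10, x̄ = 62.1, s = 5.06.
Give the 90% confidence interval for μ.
(59.17, 65.03)

t-interval (σ unknown):
df = n - 1 = 9
t* = 1.833 for 90% confidence

Margin of error = t* · s/√n = 1.833 · 5.06/√10 = 2.93

CI: (59.17, 65.03)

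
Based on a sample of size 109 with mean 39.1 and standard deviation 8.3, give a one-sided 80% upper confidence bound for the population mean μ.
μ ≤ 39.77

Upper bound (one-sided):
t* = 0.845 (one-sided for 80%)
Upper bound = x̄ + t* · s/√n = 39.1 + 0.845 · 8.3/√109 = 39.77

We are 80% confident that μ ≤ 39.77.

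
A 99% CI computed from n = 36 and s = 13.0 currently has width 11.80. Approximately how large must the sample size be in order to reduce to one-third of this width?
n ≈ 324

CI width ∝ 1/√n
To reduce width by factor 3, need √n to grow by 3 → need 3² = 9 times as many samples.

Current: n = 36, width = 11.80
New: n = 324, width ≈ 3.74

Width reduced by factor of 11.80/3.74 = 3.16.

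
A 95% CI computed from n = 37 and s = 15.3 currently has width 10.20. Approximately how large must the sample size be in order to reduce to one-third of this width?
n ≈ 333

CI width ∝ 1/√n
To reduce width by factor 3, need √n to grow by 3 → need 3² = 9 times as many samples.

Current: n = 37, width = 10.20
New: n = 333, width ≈ 3.30

Width reduced by factor of 10.20/3.30 = 3.09.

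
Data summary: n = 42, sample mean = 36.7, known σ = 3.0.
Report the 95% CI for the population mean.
(35.79, 37.61)

z-interval (σ known):
z* = 1.960 for 95% confidence

Margin of error = z* · σ/√n = 1.960 · 3.0/√42 = 0.91

CI: (36.7 - 0.91, 36.7 + 0.91) = (35.79, 37.61)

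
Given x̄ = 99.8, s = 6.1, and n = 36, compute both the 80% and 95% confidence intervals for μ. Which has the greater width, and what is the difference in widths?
95% CI is wider by 1.47

df = 35
80% CI: t* = 1.306, (98.47, 101.13), width = 2 · t* · s/√n = 2.66
95% CI: t* = 2.030, (97.74, 101.86), width = 2 · t* · s/√n = 4.13

The 95% CI is wider by 4.13 - 2.66 = 1.47.
Higher confidence requires a wider interval.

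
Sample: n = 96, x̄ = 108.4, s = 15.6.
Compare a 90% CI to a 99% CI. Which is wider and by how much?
99% CI is wider by 3.08

df = 95
90% CI: t* = 1.661, (105.76, 111.04), width = 2 · t* · s/√n = 5.29
99% CI: t* = 2.629, (104.21, 112.59), width = 2 · t* · s/√n = 8.37

The 99% CI is wider by 8.37 - 5.29 = 3.08.
Higher confidence requires a wider interval.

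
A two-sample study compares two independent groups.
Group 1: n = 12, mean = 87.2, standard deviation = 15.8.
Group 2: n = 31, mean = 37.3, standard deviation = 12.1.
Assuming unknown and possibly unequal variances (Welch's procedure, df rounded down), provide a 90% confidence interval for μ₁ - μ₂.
(41.08, 58.72)

Difference: x̄₁ - x̄₂ = 49.90
SE = √(s₁²/n₁ + s₂²/n₂) = √(15.8²/12 + 12.1²/31) = 5.0523
df = 16.25 → 16 (Welch–Satterthwaite, rounded down)
t* = 1.746

CI: 49.90 ± 1.746 · 5.0523 = 49.90 ± 8.82 = (41.08, 58.72)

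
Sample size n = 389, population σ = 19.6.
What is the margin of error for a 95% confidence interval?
Margin of error = 1.95

Margin of error = z* · σ/√n
= 1.960 · 19.6/√389
= 1.960 · 19.6/19.7231
= 1.95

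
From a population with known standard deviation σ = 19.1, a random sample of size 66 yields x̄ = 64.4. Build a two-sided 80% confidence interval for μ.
(61.39, 67.41)

z-interval (σ known):
z* = 1.282 for 80% confidence

Margin of error = z* · σ/√n = 1.282 · 19.1/√66 = 3.01

CI: (64.4 - 3.01, 64.4 + 3.01) = (61.39, 67.41)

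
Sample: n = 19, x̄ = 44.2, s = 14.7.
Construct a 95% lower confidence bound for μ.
μ ≥ 38.35

Lower bound (one-sided):
t* = 1.734 (one-sided for 95%)
Lower bound = x̄ - t* · s/√n = 44.2 - 1.734 · 14.7/√19 = 38.35

We are 95% confident that μ ≥ 38.35.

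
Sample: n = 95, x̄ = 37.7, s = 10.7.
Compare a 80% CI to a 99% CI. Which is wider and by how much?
99% CI is wider by 2.94

df = 94
80% CI: t* = 1.291, (36.28, 39.12), width = 2 · t* · s/√n = 2.83
99% CI: t* = 2.629, (34.81, 40.59), width = 2 · t* · s/√n = 5.77

The 99% CI is wider by 5.77 - 2.83 = 2.94.
Higher confidence requires a wider interval.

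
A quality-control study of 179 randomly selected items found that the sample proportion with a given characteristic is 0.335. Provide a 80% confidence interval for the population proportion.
(0.290, 0.380)

Proportion CI:
SE = √(p̂(1-p̂)/n) = √(0.335 · 0.665 / 179) = 0.03528

z* = 1.282
Margin = z* · SE = 1.282 · 0.03528 = 0.0452

CI: 0.335 ± 0.0452 = (0.290, 0.380)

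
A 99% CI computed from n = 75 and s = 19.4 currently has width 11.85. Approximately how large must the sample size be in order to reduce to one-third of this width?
n ≈ 675

CI width ∝ 1/√n
To reduce width by factor 3, need √n to grow by 3 → need 3² = 9 times as many samples.

Current: n = 75, width = 11.85
New: n = 675, width ≈ 3.86

Width reduced by factor of 11.85/3.86 = 3.07.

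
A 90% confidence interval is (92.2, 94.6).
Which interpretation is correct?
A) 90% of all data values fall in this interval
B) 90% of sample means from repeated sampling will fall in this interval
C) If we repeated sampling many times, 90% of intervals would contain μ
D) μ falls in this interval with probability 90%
C

A) Wrong — a CI is about the parameter μ, not individual data values.
B) Wrong — coverage applies to intervals containing μ, not to future x̄ values.
C) Correct — this is the frequentist long-run coverage interpretation.
D) Wrong — μ is fixed; the randomness lives in the interval, not in μ.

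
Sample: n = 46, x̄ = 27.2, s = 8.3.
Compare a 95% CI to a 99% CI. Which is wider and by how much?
99% CI is wider by 1.65

df = 45
95% CI: t* = 2.014, (24.74, 29.66), width = 2 · t* · s/√n = 4.93
99% CI: t* = 2.690, (23.91, 30.49), width = 2 · t* · s/√n = 6.58

The 99% CI is wider by 6.58 - 4.93 = 1.65.
Higher confidence requires a wider interval.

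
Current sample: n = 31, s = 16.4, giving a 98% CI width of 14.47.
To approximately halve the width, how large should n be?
n ≈ 124

CI width ∝ 1/√n
To reduce width by factor 2, need √n to grow by 2 → need 2² = 4 times as many samples.

Current: n = 31, width = 14.47
New: n = 124, width ≈ 6.94

Width reduced by factor of 14.47/6.94 = 2.09.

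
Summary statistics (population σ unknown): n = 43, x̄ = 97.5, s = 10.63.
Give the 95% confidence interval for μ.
(94.23, 100.77)

t-interval (σ unknown):
df = n - 1 = 42
t* = 2.018 for 95% confidence

Margin of error = t* · s/√n = 2.018 · 10.63/√43 = 3.27

CI: (94.23, 100.77)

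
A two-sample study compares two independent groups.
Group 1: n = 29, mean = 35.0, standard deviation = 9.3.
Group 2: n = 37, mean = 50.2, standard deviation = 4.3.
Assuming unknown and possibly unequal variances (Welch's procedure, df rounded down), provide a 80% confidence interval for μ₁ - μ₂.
(-17.64, -12.76)

Difference: x̄₁ - x̄₂ = -15.20
SE = √(s₁²/n₁ + s₂²/n₂) = √(9.3²/29 + 4.3²/37) = 1.8661
df = 37.35 → 37 (Welch–Satterthwaite, rounded down)
t* = 1.305

CI: -15.20 ± 1.305 · 1.8661 = -15.20 ± 2.44 = (-17.64, -12.76)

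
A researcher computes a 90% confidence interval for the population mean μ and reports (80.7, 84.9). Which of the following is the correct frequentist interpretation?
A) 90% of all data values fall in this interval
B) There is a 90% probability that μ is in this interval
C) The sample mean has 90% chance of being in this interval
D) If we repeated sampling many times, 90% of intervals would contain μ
D

A) Wrong — a CI is about the parameter μ, not individual data values.
B) Wrong — μ is fixed; the randomness lives in the interval, not in μ.
C) Wrong — x̄ is observed and sits in the interval by construction.
D) Correct — this is the frequentist long-run coverage interpretation.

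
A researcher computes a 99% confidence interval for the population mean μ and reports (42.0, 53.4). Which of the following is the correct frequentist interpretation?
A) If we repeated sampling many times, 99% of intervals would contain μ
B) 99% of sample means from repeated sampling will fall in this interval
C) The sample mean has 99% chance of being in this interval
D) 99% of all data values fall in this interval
A

A) Correct — this is the frequentist long-run coverage interpretation.
B) Wrong — coverage applies to intervals containing μ, not to future x̄ values.
C) Wrong — x̄ is observed and sits in the interval by construction.
D) Wrong — a CI is about the parameter μ, not individual data values.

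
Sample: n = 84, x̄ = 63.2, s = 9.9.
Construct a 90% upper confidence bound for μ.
μ ≤ 64.60

Upper bound (one-sided):
t* = 1.292 (one-sided for 90%)
Upper bound = x̄ + t* · s/√n = 63.2 + 1.292 · 9.9/√84 = 64.60

We are 90% confident that μ ≤ 64.60.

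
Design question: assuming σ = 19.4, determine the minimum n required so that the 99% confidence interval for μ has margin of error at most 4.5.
n ≥ 124

For margin E ≤ 4.5:
n ≥ (z* · σ / E)²
n ≥ (2.576 · 19.4 / 4.5)²
n ≥ 123.33

Minimum n = 124 (rounding up)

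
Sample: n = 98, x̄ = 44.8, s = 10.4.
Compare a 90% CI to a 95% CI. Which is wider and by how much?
95% CI is wider by 0.68

df = 97
90% CI: t* = 1.661, (43.06, 46.54), width = 2 · t* · s/√n = 3.49
95% CI: t* = 1.985, (42.71, 46.89), width = 2 · t* · s/√n = 4.17

The 95% CI is wider by 4.17 - 3.49 = 0.68.
Higher confidence requires a wider interval.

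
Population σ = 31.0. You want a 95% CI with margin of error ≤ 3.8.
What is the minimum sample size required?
n ≥ 256

For margin E ≤ 3.8:
n ≥ (z* · σ / E)²
n ≥ (1.960 · 31.0 / 3.8)²
n ≥ 255.66

Minimum n = 256 (rounding up)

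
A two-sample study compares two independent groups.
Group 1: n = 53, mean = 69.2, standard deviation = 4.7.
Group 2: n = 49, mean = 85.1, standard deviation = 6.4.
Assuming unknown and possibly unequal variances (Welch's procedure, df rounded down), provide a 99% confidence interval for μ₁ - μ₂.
(-18.85, -12.95)

Difference: x̄₁ - x̄₂ = -15.90
SE = √(s₁²/n₁ + s₂²/n₂) = √(4.7²/53 + 6.4²/49) = 1.1192
df = 87.68 → 87 (Welch–Satterthwaite, rounded down)
t* = 2.634

CI: -15.90 ± 2.634 · 1.1192 = -15.90 ± 2.95 = (-18.85, -12.95)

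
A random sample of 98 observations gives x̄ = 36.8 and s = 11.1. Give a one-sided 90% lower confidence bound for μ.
μ ≥ 35.35

Lower bound (one-sided):
t* = 1.290 (one-sided for 90%)
Lower bound = x̄ - t* · s/√n = 36.8 - 1.290 · 11.1/√98 = 35.35

We are 90% confident that μ ≥ 35.35.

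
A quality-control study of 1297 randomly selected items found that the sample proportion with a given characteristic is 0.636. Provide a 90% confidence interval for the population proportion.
(0.614, 0.658)

Proportion CI:
SE = √(p̂(1-p̂)/n) = √(0.636 · 0.364 / 1297) = 0.01336

z* = 1.645
Margin = z* · SE = 1.645 · 0.01336 = 0.0220

CI: 0.636 ± 0.0220 = (0.614, 0.658)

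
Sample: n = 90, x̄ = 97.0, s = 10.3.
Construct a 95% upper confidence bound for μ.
μ ≤ 98.80

Upper bound (one-sided):
t* = 1.662 (one-sided for 95%)
Upper bound = x̄ + t* · s/√n = 97.0 + 1.662 · 10.3/√90 = 98.80

We are 95% confident that μ ≤ 98.80.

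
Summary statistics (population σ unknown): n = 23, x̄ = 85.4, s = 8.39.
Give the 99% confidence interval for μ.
(80.47, 90.33)

t-interval (σ unknown):
df = n - 1 = 22
t* = 2.819 for 99% confidence

Margin of error = t* · s/√n = 2.819 · 8.39/√23 = 4.93

CI: (80.47, 90.33)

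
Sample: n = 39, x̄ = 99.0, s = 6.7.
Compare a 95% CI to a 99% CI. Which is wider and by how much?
99% CI is wider by 1.48

df = 38
95% CI: t* = 2.024, (96.83, 101.17), width = 2 · t* · s/√n = 4.34
99% CI: t* = 2.712, (96.09, 101.91), width = 2 · t* · s/√n = 5.82

The 99% CI is wider by 5.82 - 4.34 = 1.48.
Higher confidence requires a wider interval.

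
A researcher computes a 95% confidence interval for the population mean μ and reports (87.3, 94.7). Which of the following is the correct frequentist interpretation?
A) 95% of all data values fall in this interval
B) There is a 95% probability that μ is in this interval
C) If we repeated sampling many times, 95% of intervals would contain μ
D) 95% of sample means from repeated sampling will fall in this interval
C

A) Wrong — a CI is about the parameter μ, not individual data values.
B) Wrong — μ is fixed; the randomness lives in the interval, not in μ.
C) Correct — this is the frequentist long-run coverage interpretation.
D) Wrong — coverage applies to intervals containing μ, not to future x̄ values.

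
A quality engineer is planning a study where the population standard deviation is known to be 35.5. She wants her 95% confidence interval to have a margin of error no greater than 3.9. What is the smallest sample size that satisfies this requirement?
n ≥ 319

For margin E ≤ 3.9:
n ≥ (z* · σ / E)²
n ≥ (1.960 · 35.5 / 3.9)²
n ≥ 318.30

Minimum n = 319 (rounding up)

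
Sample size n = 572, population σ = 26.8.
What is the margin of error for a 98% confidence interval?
Margin of error = 2.61

Margin of error = z* · σ/√n
= 2.326 · 26.8/√572
= 2.326 · 26.8/23.9165
= 2.61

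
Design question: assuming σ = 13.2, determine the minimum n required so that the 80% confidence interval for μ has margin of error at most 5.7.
n ≥ 9

For margin E ≤ 5.7:
n ≥ (z* · σ / E)²
n ≥ (1.282 · 13.2 / 5.7)²
n ≥ 8.81

Minimum n = 9 (rounding up)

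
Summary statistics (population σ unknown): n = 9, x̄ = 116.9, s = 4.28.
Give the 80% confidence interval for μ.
(114.91, 118.89)

t-interval (σ unknown):
df = n - 1 = 8
t* = 1.397 for 80% confidence

Margin of error = t* · s/√n = 1.397 · 4.28/√9 = 1.99

CI: (114.91, 118.89)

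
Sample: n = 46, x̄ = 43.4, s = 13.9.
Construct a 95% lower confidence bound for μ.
μ ≥ 39.96

Lower bound (one-sided):
t* = 1.679 (one-sided for 95%)
Lower bound = x̄ - t* · s/√n = 43.4 - 1.679 · 13.9/√46 = 39.96

We are 95% confident that μ ≥ 39.96.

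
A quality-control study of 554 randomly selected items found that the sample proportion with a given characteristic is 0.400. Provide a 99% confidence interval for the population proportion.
(0.346, 0.454)

Proportion CI:
SE = √(p̂(1-p̂)/n) = √(0.400 · 0.600 / 554) = 0.02081

z* = 2.576
Margin = z* · SE = 2.576 · 0.02081 = 0.0536

CI: 0.400 ± 0.0536 = (0.346, 0.454)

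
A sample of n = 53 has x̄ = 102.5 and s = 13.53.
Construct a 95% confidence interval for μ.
(98.77, 106.23)

t-interval (σ unknown):
df = n - 1 = 52
t* = 2.007 for 95% confidence

Margin of error = t* · s/√n = 2.007 · 13.53/√53 = 3.73

CI: (98.77, 106.23)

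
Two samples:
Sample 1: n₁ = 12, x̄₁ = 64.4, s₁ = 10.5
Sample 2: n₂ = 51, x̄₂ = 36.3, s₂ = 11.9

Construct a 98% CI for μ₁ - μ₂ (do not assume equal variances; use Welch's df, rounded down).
(19.27, 36.93)

Difference: x̄₁ - x̄₂ = 28.10
SE = √(s₁²/n₁ + s₂²/n₂) = √(10.5²/12 + 11.9²/51) = 3.4589
df = 18.29 → 18 (Welch–Satterthwaite, rounded down)
t* = 2.552

CI: 28.10 ± 2.552 · 3.4589 = 28.10 ± 8.83 = (19.27, 36.93)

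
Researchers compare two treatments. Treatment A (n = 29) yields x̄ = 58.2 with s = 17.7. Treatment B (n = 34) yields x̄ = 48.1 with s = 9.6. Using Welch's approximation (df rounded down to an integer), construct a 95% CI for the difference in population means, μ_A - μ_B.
(2.67, 17.53)

Difference: x̄₁ - x̄₂ = 10.10
SE = √(s₁²/n₁ + s₂²/n₂) = √(17.7²/29 + 9.6²/34) = 3.6761
df = 41.59 → 41 (Welch–Satterthwaite, rounded down)
t* = 2.020

CI: 10.10 ± 2.020 · 3.6761 = 10.10 ± 7.43 = (2.67, 17.53)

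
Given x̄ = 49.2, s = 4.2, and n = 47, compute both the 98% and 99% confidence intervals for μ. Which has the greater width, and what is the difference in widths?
99% CI is wider by 0.34

df = 46
98% CI: t* = 2.410, (47.72, 50.68), width = 2 · t* · s/√n = 2.95
99% CI: t* = 2.687, (47.55, 50.85), width = 2 · t* · s/√n = 3.29

The 99% CI is wider by 3.29 - 2.95 = 0.34.
Higher confidence requires a wider interval.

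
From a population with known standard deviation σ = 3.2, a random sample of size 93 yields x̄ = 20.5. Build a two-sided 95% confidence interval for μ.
(19.85, 21.15)

z-interval (σ known):
z* = 1.960 for 95% confidence

Margin of error = z* · σ/√n = 1.960 · 3.2/√93 = 0.65

CI: (20.5 - 0.65, 20.5 + 0.65) = (19.85, 21.15)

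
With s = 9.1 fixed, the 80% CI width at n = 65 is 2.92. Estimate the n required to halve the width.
n ≈ 260

CI width ∝ 1/√n
To reduce width by factor 2, need √n to grow by 2 → need 2² = 4 times as many samples.

Current: n = 65, width = 2.92
New: n = 260, width ≈ 1.45

Width reduced by factor of 2.92/1.45 = 2.01.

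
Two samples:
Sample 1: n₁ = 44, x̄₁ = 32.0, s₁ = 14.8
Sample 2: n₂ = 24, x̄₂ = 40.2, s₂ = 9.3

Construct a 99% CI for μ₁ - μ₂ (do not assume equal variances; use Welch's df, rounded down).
(-15.98, -0.42)

Difference: x̄₁ - x̄₂ = -8.20
SE = √(s₁²/n₁ + s₂²/n₂) = √(14.8²/44 + 9.3²/24) = 2.9295
df = 64.55 → 64 (Welch–Satterthwaite, rounded down)
t* = 2.655

CI: -8.20 ± 2.655 · 2.9295 = -8.20 ± 7.78 = (-15.98, -0.42)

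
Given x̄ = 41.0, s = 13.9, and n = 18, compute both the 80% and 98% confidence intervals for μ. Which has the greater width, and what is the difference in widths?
98% CI is wider by 8.09

df = 17
80% CI: t* = 1.333, (36.63, 45.37), width = 2 · t* · s/√n = 8.73
98% CI: t* = 2.567, (32.59, 49.41), width = 2 · t* · s/√n = 16.82

The 98% CI is wider by 16.82 - 8.73 = 8.09.
Higher confidence requires a wider interval.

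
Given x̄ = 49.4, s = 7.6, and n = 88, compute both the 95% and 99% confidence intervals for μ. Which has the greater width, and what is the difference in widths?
99% CI is wider by 1.05

df = 87
95% CI: t* = 1.988, (47.79, 51.01), width = 2 · t* · s/√n = 3.22
99% CI: t* = 2.634, (47.27, 51.53), width = 2 · t* · s/√n = 4.27

The 99% CI is wider by 4.27 - 3.22 = 1.05.
Higher confidence requires a wider interval.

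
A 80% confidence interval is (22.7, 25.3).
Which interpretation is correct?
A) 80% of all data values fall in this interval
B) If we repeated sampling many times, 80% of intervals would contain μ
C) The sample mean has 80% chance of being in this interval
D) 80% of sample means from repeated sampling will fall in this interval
B

A) Wrong — a CI is about the parameter μ, not individual data values.
B) Correct — this is the frequentist long-run coverage interpretation.
C) Wrong — x̄ is observed and sits in the interval by construction.
D) Wrong — coverage applies to intervals containing μ, not to future x̄ values.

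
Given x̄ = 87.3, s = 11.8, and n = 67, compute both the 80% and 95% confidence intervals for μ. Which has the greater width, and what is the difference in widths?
95% CI is wider by 2.03

df = 66
80% CI: t* = 1.295, (85.43, 89.17), width = 2 · t* · s/√n = 3.73
95% CI: t* = 1.997, (84.42, 90.18), width = 2 · t* · s/√n = 5.76

The 95% CI is wider by 5.76 - 3.73 = 2.03.
Higher confidence requires a wider interval.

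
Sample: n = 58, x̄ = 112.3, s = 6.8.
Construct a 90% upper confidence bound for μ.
μ ≤ 113.46

Upper bound (one-sided):
t* = 1.297 (one-sided for 90%)
Upper bound = x̄ + t* · s/√n = 112.3 + 1.297 · 6.8/√58 = 113.46

We are 90% confident that μ ≤ 113.46.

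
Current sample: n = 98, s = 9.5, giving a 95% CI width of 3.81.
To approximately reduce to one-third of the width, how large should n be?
n ≈ 882

CI width ∝ 1/√n
To reduce width by factor 3, need √n to grow by 3 → need 3² = 9 times as many samples.

Current: n = 98, width = 3.81
New: n = 882, width ≈ 1.26

Width reduced by factor of 3.81/1.26 = 3.02.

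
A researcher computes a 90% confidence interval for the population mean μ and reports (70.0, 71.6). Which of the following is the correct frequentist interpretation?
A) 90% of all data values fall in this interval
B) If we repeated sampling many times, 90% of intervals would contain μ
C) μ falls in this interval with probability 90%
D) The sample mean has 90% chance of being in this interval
B

A) Wrong — a CI is about the parameter μ, not individual data values.
B) Correct — this is the frequentist long-run coverage interpretation.
C) Wrong — μ is fixed; the randomness lives in the interval, not in μ.
D) Wrong — x̄ is observed and sits in the interval by construction.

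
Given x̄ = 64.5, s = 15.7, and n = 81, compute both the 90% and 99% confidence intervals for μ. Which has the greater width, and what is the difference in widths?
99% CI is wider by 3.40

df = 80
90% CI: t* = 1.664, (61.60, 67.40), width = 2 · t* · s/√n = 5.81
99% CI: t* = 2.639, (59.90, 69.10), width = 2 · t* · s/√n = 9.21

The 99% CI is wider by 9.21 - 5.81 = 3.40.
Higher confidence requires a wider interval.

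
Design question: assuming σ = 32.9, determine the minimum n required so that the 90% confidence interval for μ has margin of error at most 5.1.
n ≥ 113

For margin E ≤ 5.1:
n ≥ (z* · σ / E)²
n ≥ (1.645 · 32.9 / 5.1)²
n ≥ 112.61

Minimum n = 113 (rounding up)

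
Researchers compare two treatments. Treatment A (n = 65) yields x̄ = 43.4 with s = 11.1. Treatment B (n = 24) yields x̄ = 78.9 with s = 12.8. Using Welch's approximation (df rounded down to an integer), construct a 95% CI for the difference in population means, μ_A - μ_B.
(-41.49, -29.51)

Difference: x̄₁ - x̄₂ = -35.50
SE = √(s₁²/n₁ + s₂²/n₂) = √(11.1²/65 + 12.8²/24) = 2.9533
df = 36.53 → 36 (Welch–Satterthwaite, rounded down)
t* = 2.028

CI: -35.50 ± 2.028 · 2.9533 = -35.50 ± 5.99 = (-41.49, -29.51)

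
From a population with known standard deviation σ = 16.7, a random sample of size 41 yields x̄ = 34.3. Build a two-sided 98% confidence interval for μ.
(28.23, 40.37)

z-interval (σ known):
z* = 2.326 for 98% confidence

Margin of error = z* · σ/√n = 2.326 · 16.7/√41 = 6.07

CI: (34.3 - 6.07, 34.3 + 6.07) = (28.23, 40.37)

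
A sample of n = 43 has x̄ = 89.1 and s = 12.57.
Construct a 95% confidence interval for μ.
(85.23, 92.97)

t-interval (σ unknown):
df = n - 1 = 42
t* = 2.018 for 95% confidence

Margin of error = t* · s/√n = 2.018 · 12.57/√43 = 3.87

CI: (85.23, 92.97)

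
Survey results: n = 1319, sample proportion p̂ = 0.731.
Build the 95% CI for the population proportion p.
(0.707, 0.755)

Proportion CI:
SE = √(p̂(1-p̂)/n) = √(0.731 · 0.269 / 1319) = 0.01221

z* = 1.960
Margin = z* · SE = 1.960 · 0.01221 = 0.0239

CI: 0.731 ± 0.0239 = (0.707, 0.755)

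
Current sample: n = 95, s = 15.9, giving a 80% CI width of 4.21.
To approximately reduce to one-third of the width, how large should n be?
n ≈ 855

CI width ∝ 1/√n
To reduce width by factor 3, need √n to grow by 3 → need 3² = 9 times as many samples.

Current: n = 95, width = 4.21
New: n = 855, width ≈ 1.40

Width reduced by factor of 4.21/1.40 = 3.01.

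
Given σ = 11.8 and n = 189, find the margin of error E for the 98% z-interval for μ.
Margin of error = 2.00

Margin of error = z* · σ/√n
= 2.326 · 11.8/√189
= 2.326 · 11.8/13.7477
= 2.00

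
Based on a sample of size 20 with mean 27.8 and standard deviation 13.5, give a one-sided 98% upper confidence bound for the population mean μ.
μ ≤ 34.46

Upper bound (one-sided):
t* = 2.205 (one-sided for 98%)
Upper bound = x̄ + t* · s/√n = 27.8 + 2.205 · 13.5/√20 = 34.46

We are 98% confident that μ ≤ 34.46.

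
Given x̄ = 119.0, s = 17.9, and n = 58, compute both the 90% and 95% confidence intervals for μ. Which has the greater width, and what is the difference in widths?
95% CI is wider by 1.55

df = 57
90% CI: t* = 1.672, (115.07, 122.93), width = 2 · t* · s/√n = 7.86
95% CI: t* = 2.002, (114.29, 123.71), width = 2 · t* · s/√n = 9.41

The 95% CI is wider by 9.41 - 7.86 = 1.55.
Higher confidence requires a wider interval.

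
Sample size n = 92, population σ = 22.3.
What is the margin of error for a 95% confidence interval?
Margin of error = 4.56

Margin of error = z* · σ/√n
= 1.960 · 22.3/√92
= 1.960 · 22.3/9.5917
= 4.56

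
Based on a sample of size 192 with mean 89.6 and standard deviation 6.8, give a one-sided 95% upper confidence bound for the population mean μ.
μ ≤ 90.41

Upper bound (one-sided):
t* = 1.653 (one-sided for 95%)
Upper bound = x̄ + t* · s/√n = 89.6 + 1.653 · 6.8/√192 = 90.41

We are 95% confident that μ ≤ 90.41.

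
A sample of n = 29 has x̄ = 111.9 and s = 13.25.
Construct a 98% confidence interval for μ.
(105.83, 117.97)

t-interval (σ unknown):
df = n - 1 = 28
t* = 2.467 for 98% confidence

Margin of error = t* · s/√n = 2.467 · 13.25/√29 = 6.07

CI: (105.83, 117.97)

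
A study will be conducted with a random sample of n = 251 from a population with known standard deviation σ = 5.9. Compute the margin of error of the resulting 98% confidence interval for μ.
Margin of error = 0.87

Margin of error = z* · σ/√n
= 2.326 · 5.9/√251
= 2.326 · 5.9/15.8430
= 0.87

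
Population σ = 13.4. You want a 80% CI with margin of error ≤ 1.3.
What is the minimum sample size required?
n ≥ 175

For margin E ≤ 1.3:
n ≥ (z* · σ / E)²
n ≥ (1.282 · 13.4 / 1.3)²
n ≥ 174.62

Minimum n = 175 (rounding up)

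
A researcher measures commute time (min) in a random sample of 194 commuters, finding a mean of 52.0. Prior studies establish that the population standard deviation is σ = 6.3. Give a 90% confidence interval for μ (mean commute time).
(51.26, 52.74)

z-interval (σ known):
z* = 1.645 for 90% confidence

Margin of error = z* · σ/√n = 1.645 · 6.3/√194 = 0.74

CI: (52.0 - 0.74, 52.0 + 0.74) = (51.26, 52.74)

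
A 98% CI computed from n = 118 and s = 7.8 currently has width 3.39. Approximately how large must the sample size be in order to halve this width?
n ≈ 472

CI width ∝ 1/√n
To reduce width by factor 2, need √n to grow by 2 → need 2² = 4 times as many samples.

Current: n = 118, width = 3.39
New: n = 472, width ≈ 1.68

Width reduced by factor of 3.39/1.68 = 2.02.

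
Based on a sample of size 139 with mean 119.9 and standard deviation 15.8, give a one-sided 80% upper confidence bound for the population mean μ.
μ ≤ 121.03

Upper bound (one-sided):
t* = 0.844 (one-sided for 80%)
Upper bound = x̄ + t* · s/√n = 119.9 + 0.844 · 15.8/√139 = 121.03

We are 80% confident that μ ≤ 121.03.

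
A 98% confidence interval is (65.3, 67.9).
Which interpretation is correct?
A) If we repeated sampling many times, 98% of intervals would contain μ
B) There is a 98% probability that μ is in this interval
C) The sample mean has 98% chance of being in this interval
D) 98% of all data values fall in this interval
A

A) Correct — this is the frequentist long-run coverage interpretation.
B) Wrong — μ is fixed; the randomness lives in the interval, not in μ.
C) Wrong — x̄ is observed and sits in the interval by construction.
D) Wrong — a CI is about the parameter μ, not individual data values.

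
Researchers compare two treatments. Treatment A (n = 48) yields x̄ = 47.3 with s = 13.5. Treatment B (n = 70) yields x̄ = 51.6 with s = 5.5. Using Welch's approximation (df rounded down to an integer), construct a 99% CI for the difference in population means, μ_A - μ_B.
(-9.78, 1.18)

Difference: x̄₁ - x̄₂ = -4.30
SE = √(s₁²/n₁ + s₂²/n₂) = √(13.5²/48 + 5.5²/70) = 2.0565
df = 57.80 → 57 (Welch–Satterthwaite, rounded down)
t* = 2.665

CI: -4.30 ± 2.665 · 2.0565 = -4.30 ± 5.48 = (-9.78, 1.18)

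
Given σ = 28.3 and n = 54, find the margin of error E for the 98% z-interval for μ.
Margin of error = 8.96

Margin of error = z* · σ/√n
= 2.326 · 28.3/√54
= 2.326 · 28.3/7.3485
= 8.96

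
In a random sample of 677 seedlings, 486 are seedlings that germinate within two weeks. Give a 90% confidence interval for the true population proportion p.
(0.689, 0.746)

Proportion CI:
p̂ = 486/677 = 0.71787
SE = √(p̂(1-p̂)/n) = √(0.71787 · 0.28213 / 677) = 0.01730

z* = 1.645
Margin = z* · SE = 1.645 · 0.01730 = 0.0285

CI: 0.71787 ± 0.0285 = (0.689, 0.746)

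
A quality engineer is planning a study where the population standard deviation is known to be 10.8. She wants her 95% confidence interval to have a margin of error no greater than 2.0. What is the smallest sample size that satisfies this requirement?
n ≥ 113

For margin E ≤ 2.0:
n ≥ (z* · σ / E)²
n ≥ (1.960 · 10.8 / 2.0)²
n ≥ 112.02

Minimum n = 113 (rounding up)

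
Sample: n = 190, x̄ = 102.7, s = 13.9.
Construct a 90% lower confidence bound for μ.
μ ≥ 101.40

Lower bound (one-sided):
t* = 1.286 (one-sided for 90%)
Lower bound = x̄ - t* · s/√n = 102.7 - 1.286 · 13.9/√190 = 101.40

We are 90% confident that μ ≥ 101.40.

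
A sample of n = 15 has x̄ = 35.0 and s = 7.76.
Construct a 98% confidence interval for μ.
(29.74, 40.26)

t-interval (σ unknown):
df = n - 1 = 14
t* = 2.624 for 98% confidence

Margin of error = t* · s/√n = 2.624 · 7.76/√15 = 5.26

CI: (29.74, 40.26)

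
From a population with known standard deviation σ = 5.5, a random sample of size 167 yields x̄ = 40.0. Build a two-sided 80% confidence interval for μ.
(39.45, 40.55)

z-interval (σ known):
z* = 1.282 for 80% confidence

Margin of error = z* · σ/√n = 1.282 · 5.5/√167 = 0.55

CI: (40.0 - 0.55, 40.0 + 0.55) = (39.45, 40.55)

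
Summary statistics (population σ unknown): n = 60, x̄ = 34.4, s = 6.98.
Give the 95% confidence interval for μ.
(32.60, 36.20)

t-interval (σ unknown):
df = n - 1 = 59
t* = 2.001 for 95% confidence

Margin of error = t* · s/√n = 2.001 · 6.98/√60 = 1.80

CI: (32.60, 36.20)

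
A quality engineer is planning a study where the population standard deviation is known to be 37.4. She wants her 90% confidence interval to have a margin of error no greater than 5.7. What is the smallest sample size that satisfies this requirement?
n ≥ 117

For margin E ≤ 5.7:
n ≥ (z* · σ / E)²
n ≥ (1.645 · 37.4 / 5.7)²
n ≥ 116.50

Minimum n = 117 (rounding up)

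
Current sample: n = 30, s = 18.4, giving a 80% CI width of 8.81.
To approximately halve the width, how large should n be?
n ≈ 120

CI width ∝ 1/√n
To reduce width by factor 2, need √n to grow by 2 → need 2² = 4 times as many samples.

Current: n = 30, width = 8.81
New: n = 120, width ≈ 4.33

Width reduced by factor of 8.81/4.33 = 2.03.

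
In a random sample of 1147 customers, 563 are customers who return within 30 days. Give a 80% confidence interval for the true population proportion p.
(0.472, 0.510)

Proportion CI:
p̂ = 563/1147 = 0.49085
SE = √(p̂(1-p̂)/n) = √(0.49085 · 0.50915 / 1147) = 0.01476

z* = 1.282
Margin = z* · SE = 1.282 · 0.01476 = 0.0189

CI: 0.49085 ± 0.0189 = (0.472, 0.510)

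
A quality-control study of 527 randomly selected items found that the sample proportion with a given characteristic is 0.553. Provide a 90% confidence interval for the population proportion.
(0.517, 0.589)

Proportion CI:
SE = √(p̂(1-p̂)/n) = √(0.553 · 0.447 / 527) = 0.02166

z* = 1.645
Margin = z* · SE = 1.645 · 0.02166 = 0.0356

CI: 0.553 ± 0.0356 = (0.517, 0.589)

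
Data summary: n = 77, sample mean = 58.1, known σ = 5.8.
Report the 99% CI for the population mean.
(56.40, 59.80)

z-interval (σ known):
z* = 2.576 for 99% confidence

Margin of error = z* · σ/√n = 2.576 · 5.8/√77 = 1.70

CI: (58.1 - 1.70, 58.1 + 1.70) = (56.40, 59.80)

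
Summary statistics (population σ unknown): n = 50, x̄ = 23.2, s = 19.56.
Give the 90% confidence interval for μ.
(18.56, 27.84)

t-interval (σ unknown):
df = n - 1 = 49
t* = 1.677 for 90% confidence

Margin of error = t* · s/√n = 1.677 · 19.56/√50 = 4.64

CI: (18.56, 27.84)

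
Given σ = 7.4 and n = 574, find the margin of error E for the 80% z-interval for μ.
Margin of error = 0.40

Margin of error = z* · σ/√n
= 1.282 · 7.4/√574
= 1.282 · 7.4/23.9583
= 0.40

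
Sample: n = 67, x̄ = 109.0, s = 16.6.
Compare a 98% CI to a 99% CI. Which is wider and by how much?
99% CI is wider by 1.09

df = 66
98% CI: t* = 2.384, (104.17, 113.83), width = 2 · t* · s/√n = 9.67
99% CI: t* = 2.652, (103.62, 114.38), width = 2 · t* · s/√n = 10.76

The 99% CI is wider by 10.76 - 9.67 = 1.09.
Higher confidence requires a wider interval.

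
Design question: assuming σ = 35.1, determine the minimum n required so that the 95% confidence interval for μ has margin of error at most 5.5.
n ≥ 157

For margin E ≤ 5.5:
n ≥ (z* · σ / E)²
n ≥ (1.960 · 35.1 / 5.5)²
n ≥ 156.46

Minimum n = 157 (rounding up)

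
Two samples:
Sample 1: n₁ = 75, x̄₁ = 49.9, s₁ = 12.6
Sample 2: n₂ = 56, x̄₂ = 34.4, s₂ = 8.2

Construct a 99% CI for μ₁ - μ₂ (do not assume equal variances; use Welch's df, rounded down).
(10.74, 20.26)

Difference: x̄₁ - x̄₂ = 15.50
SE = √(s₁²/n₁ + s₂²/n₂) = √(12.6²/75 + 8.2²/56) = 1.8214
df = 126.85 → 126 (Welch–Satterthwaite, rounded down)
t* = 2.615

CI: 15.50 ± 2.615 · 1.8214 = 15.50 ± 4.76 = (10.74, 20.26)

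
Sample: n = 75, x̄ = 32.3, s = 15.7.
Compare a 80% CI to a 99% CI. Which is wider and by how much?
99% CI is wider by 4.90

df = 74
80% CI: t* = 1.293, (29.96, 34.64), width = 2 · t* · s/√n = 4.69
99% CI: t* = 2.644, (27.51, 37.09), width = 2 · t* · s/√n = 9.59

The 99% CI is wider by 9.59 - 4.69 = 4.90.
Higher confidence requires a wider interval.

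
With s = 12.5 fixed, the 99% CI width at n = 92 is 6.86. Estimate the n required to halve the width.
n ≈ 368

CI width ∝ 1/√n
To reduce width by factor 2, need √n to grow by 2 → need 2² = 4 times as many samples.

Current: n = 92, width = 6.86
New: n = 368, width ≈ 3.37

Width reduced by factor of 6.86/3.37 = 2.04.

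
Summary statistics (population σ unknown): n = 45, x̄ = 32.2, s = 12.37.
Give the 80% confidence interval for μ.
(29.80, 34.60)

t-interval (σ unknown):
df = n - 1 = 44
t* = 1.301 for 80% confidence

Margin of error = t* · s/√n = 1.301 · 12.37/√45 = 2.40

CI: (29.80, 34.60)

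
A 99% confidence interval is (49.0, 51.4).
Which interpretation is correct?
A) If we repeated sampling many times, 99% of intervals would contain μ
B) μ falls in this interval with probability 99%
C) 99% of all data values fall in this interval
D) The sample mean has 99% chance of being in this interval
A

A) Correct — this is the frequentist long-run coverage interpretation.
B) Wrong — μ is fixed; the randomness lives in the interval, not in μ.
C) Wrong — a CI is about the parameter μ, not individual data values.
D) Wrong — x̄ is observed and sits in the interval by construction.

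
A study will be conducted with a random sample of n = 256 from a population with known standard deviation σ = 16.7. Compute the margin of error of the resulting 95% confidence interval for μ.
Margin of error = 2.05

Margin of error = z* · σ/√n
= 1.960 · 16.7/√256
= 1.960 · 16.7/16.0000
= 2.05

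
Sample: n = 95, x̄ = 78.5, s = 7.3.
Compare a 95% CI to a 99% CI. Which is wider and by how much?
99% CI is wider by 0.97

df = 94
95% CI: t* = 1.986, (77.01, 79.99), width = 2 · t* · s/√n = 2.97
99% CI: t* = 2.629, (76.53, 80.47), width = 2 · t* · s/√n = 3.94

The 99% CI is wider by 3.94 - 2.97 = 0.97.
Higher confidence requires a wider interval.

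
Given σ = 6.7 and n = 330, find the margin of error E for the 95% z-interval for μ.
Margin of error = 0.72

Margin of error = z* · σ/√n
= 1.960 · 6.7/√330
= 1.960 · 6.7/18.1659
= 0.72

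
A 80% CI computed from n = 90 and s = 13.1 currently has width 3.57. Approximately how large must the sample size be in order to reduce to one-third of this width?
n ≈ 810

CI width ∝ 1/√n
To reduce width by factor 3, need √n to grow by 3 → need 3² = 9 times as many samples.

Current: n = 90, width = 3.57
New: n = 810, width ≈ 1.18

Width reduced by factor of 3.57/1.18 = 3.03.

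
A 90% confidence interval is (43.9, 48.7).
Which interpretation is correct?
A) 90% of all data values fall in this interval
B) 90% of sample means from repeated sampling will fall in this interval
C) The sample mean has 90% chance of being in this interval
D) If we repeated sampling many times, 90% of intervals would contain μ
D

A) Wrong — a CI is about the parameter μ, not individual data values.
B) Wrong — coverage applies to intervals containing μ, not to future x̄ values.
C) Wrong — x̄ is observed and sits in the interval by construction.
D) Correct — this is the frequentist long-run coverage interpretation.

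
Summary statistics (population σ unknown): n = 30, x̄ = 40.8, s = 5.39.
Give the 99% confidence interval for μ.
(38.09, 43.51)

t-interval (σ unknown):
df = n - 1 = 29
t* = 2.756 for 99% confidence

Margin of error = t* · s/√n = 2.756 · 5.39/√30 = 2.71

CI: (38.09, 43.51)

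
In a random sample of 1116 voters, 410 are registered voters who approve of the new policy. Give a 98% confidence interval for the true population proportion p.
(0.334, 0.401)

Proportion CI:
p̂ = 410/1116 = 0.36738
SE = √(p̂(1-p̂)/n) = √(0.36738 · 0.63262 / 1116) = 0.01443

z* = 2.326
Margin = z* · SE = 2.326 · 0.01443 = 0.0336

CI: 0.36738 ± 0.0336 = (0.334, 0.401)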